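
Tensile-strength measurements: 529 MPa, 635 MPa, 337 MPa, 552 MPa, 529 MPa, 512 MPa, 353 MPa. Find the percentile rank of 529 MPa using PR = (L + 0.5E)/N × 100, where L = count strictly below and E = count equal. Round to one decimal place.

57.1

N = 7.
Strictly below 529: 3. Equal to 529: 2.
PR = (3 + 0.5·2)/7 × 100 = 57.1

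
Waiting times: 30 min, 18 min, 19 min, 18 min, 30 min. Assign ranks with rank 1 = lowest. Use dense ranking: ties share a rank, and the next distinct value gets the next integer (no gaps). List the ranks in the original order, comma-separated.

Sorted (ascending): 18, 18, 19, 30, 30
The 2 values of 18 share dense rank 1.
The 2 values of 30 share dense rank 3.
Remaining distinct values take the next consecutive integers.

3, 1, 2, 1, 3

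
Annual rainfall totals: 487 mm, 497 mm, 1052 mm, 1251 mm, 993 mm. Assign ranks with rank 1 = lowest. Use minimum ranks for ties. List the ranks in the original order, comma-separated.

Sorted (ascending): 487, 497, 993, 1052, 1251
No ties — each value takes its position as its rank.

1, 2, 4, 5, 3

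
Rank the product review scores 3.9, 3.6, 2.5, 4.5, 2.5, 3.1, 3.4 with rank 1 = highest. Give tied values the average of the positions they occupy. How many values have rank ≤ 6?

5

Sorted (descending): 4.5, 3.9, 3.6, 3.4, 3.1, 2.5, 2.5
The 2 values of 2.5 occupy positions 6–7 → average rank (6+7)/2 = 6.5.
Ranks ≤ 6: {1, 2, 3, 4, 5} → 5 values.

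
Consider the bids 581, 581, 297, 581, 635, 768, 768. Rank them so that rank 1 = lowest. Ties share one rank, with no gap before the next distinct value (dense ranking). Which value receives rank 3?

635

Sorted (ascending): 297, 581, 581, 581, 635, 768, 768
The 3 values of 581 share dense rank 2.
The 2 values of 768 share dense rank 4.
Remaining distinct values take the next consecutive integers.
Rank 3 → value 635.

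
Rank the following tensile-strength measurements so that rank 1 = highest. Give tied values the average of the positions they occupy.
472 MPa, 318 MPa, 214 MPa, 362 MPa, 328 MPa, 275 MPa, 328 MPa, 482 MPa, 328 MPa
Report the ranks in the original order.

2, 7, 9, 3, 5, 8, 5, 1, 5

Sorted (descending): 482, 472, 362, 328, 328, 328, 318, 275, 214
The 3 values of 328 occupy positions 4–6 → average rank 5.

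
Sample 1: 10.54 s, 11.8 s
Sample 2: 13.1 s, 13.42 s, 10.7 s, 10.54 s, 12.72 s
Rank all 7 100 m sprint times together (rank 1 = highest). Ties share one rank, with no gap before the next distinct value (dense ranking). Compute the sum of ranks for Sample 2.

Sorted (descending): 13.42, 13.1, 12.72, 11.8, 10.7, 10.54, 10.54
The 2 values of 10.54 share dense rank 6.
Remaining distinct values take the next consecutive integers.
Sample 2 values → pooled ranks: 13.1→2, 13.42→1, 10.7→5, 10.54→6, 12.72→3
Rank sum = 2 + 1 + 5 + 6 + 3 = 17

17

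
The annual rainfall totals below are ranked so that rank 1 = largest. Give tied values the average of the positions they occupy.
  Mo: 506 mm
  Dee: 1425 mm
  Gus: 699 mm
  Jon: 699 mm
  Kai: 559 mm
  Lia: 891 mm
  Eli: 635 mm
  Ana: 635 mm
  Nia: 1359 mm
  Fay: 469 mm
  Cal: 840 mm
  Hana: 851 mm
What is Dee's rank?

Sorted (descending): 1425, 1359, 891, 851, 840, 699, 699, 635, 635, 559, 506, 469
The 2 values of 699 occupy positions 6–7 → average rank (6+7)/2 = 6.5.
The 2 values of 635 occupy positions 8–9 → average rank (8+9)/2 = 8.5.
Dee has value 1425 mm → rank 1.

1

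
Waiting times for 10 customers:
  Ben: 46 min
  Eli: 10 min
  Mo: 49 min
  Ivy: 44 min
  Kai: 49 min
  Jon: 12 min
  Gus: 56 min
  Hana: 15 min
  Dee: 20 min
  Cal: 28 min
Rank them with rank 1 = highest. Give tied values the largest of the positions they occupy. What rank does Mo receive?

Sorted (descending): 56, 49, 49, 46, 44, 28, 20, 15, 12, 10
The 2 values of 49 occupy positions 2–3 → each gets rank 3.
Mo has value 49 min → rank 3.

3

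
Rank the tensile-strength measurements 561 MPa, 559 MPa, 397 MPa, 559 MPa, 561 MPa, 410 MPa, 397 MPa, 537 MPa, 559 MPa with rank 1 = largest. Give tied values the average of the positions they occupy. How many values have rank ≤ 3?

2

Sorted (descending): 561, 561, 559, 559, 559, 537, 410, 397, 397
The 2 values of 561 occupy positions 1–2 → average rank (1+2)/2 = 1.5.
The 3 values of 559 occupy positions 3–5 → average rank 4.
The 2 values of 397 occupy positions 8–9 → average rank (8+9)/2 = 8.5.
Ranks ≤ 3: {1.5, 1.5} → 2 values.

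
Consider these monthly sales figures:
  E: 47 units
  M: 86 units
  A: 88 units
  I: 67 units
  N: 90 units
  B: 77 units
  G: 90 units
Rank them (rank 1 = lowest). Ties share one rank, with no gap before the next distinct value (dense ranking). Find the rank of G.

6

Sorted (ascending): 47, 67, 77, 86, 88, 90, 90
The 2 values of 90 share dense rank 6.
Remaining distinct values take the next consecutive integers.
G has value 90 units → rank 6.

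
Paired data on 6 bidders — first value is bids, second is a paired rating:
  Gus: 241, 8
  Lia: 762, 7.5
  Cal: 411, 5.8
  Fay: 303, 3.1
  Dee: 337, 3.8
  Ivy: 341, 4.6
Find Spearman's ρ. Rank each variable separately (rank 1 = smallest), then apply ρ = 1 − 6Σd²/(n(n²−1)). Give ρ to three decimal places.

Ranks of variable 1: 1, 6, 5, 2, 3, 4
Ranks of variable 2: 6, 5, 4, 1, 2, 3
d = r₁ − r₂: -5, 1, 1, 1, 1, 1
d²: 25, 1, 1, 1, 1, 1; Σd² = 30
ρ = 1 − 6·30/(6·35) = 1 − 180/210 = 0.143

0.143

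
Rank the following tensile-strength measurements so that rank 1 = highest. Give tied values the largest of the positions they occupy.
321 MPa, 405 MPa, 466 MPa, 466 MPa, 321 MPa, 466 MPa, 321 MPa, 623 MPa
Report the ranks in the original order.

Sorted (descending): 623, 466, 466, 466, 405, 321, 321, 321
The 3 values of 466 occupy positions 2–4 → each gets rank 4.
The 3 values of 321 occupy positions 6–8 → each gets rank 8.

8, 5, 4, 4, 8, 4, 8, 1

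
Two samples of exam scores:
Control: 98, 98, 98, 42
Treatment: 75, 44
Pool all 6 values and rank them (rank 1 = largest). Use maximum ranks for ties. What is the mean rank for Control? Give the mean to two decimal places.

3.75

Sorted (descending): 98, 98, 98, 75, 44, 42
The 3 values of 98 occupy positions 1–3 → each gets rank 3.
Control values → pooled ranks: 98→3, 98→3, 98→3, 42→6
Mean rank = (3 + 3 + 3 + 6) / 4 = 3.75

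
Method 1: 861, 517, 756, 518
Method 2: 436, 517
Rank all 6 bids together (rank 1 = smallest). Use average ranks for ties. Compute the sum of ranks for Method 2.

3.5

Sorted (ascending): 436, 517, 517, 518, 756, 861
The 2 values of 517 occupy positions 2–3 → average rank (2+3)/2 = 2.5.
Method 2 values → pooled ranks: 436→1, 517→2.5
Rank sum = 1 + 2.5 = 3.5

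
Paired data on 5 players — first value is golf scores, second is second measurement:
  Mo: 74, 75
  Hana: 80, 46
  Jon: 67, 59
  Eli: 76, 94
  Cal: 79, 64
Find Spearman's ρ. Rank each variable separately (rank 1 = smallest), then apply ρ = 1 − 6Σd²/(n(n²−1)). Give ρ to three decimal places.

Ranks of variable 1: 2, 5, 1, 3, 4
Ranks of variable 2: 4, 1, 2, 5, 3
d = r₁ − r₂: -2, 4, -1, -2, 1
d²: 4, 16, 1, 4, 1; Σd² = 26
ρ = 1 − 6·26/(5·24) = 1 − 156/120 = -0.300

-0.300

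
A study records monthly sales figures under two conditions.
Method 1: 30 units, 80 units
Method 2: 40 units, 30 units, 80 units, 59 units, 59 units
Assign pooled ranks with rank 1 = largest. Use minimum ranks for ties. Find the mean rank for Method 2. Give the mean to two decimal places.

3.60

Sorted (descending): 80, 80, 59, 59, 40, 30, 30
The 2 values of 80 occupy positions 1–2 → each gets rank 1.
The 2 values of 59 occupy positions 3–4 → each gets rank 3.
The 2 values of 30 occupy positions 6–7 → each gets rank 6.
Method 2 values → pooled ranks: 40→5, 30→6, 80→1, 59→3, 59→3
Mean rank = (5 + 6 + 1 + 3 + 3) / 5 = 3.60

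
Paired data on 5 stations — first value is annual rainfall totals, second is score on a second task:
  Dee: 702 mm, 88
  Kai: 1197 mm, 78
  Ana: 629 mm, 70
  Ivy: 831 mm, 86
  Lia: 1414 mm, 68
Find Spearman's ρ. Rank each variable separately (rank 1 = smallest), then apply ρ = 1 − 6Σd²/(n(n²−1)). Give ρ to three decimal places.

Ranks of variable 1: 2, 4, 1, 3, 5
Ranks of variable 2: 5, 3, 2, 4, 1
d = r₁ − r₂: -3, 1, -1, -1, 4
d²: 9, 1, 1, 1, 16; Σd² = 28
ρ = 1 − 6·28/(5·24) = 1 − 168/120 = -0.400

-0.400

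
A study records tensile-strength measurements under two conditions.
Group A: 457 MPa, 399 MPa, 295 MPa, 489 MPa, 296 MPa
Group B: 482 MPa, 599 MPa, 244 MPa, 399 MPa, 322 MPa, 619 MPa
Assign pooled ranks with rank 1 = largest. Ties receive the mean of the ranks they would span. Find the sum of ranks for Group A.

33.5

Sorted (descending): 619, 599, 489, 482, 457, 399, 399, 322, 296, 295, 244
The 2 values of 399 occupy positions 6–7 → average rank (6+7)/2 = 6.5.
Group A values → pooled ranks: 457→5, 399→6.5, 295→10, 489→3, 296→9
Rank sum = 5 + 6.5 + 10 + 3 + 9 = 33.5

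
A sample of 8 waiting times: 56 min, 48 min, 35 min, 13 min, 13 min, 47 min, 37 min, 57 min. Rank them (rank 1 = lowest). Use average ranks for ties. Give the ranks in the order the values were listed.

7, 6, 3, 1.5, 1.5, 5, 4, 8

Sorted (ascending): 13, 13, 35, 37, 47, 48, 56, 57
The 2 values of 13 occupy positions 1–2 → average rank (1+2)/2 = 1.5.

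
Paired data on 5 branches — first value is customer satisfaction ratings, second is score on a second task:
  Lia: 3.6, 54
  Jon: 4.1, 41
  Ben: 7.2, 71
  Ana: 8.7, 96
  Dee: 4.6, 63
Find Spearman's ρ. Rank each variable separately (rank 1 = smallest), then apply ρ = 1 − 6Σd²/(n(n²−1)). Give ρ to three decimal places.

0.900

Ranks of variable 1: 1, 2, 4, 5, 3
Ranks of variable 2: 2, 1, 4, 5, 3
d = r₁ − r₂: -1, 1, 0, 0, 0
d²: 1, 1, 0, 0, 0; Σd² = 2
ρ = 1 − 6·2/(5·24) = 1 − 12/120 = 0.900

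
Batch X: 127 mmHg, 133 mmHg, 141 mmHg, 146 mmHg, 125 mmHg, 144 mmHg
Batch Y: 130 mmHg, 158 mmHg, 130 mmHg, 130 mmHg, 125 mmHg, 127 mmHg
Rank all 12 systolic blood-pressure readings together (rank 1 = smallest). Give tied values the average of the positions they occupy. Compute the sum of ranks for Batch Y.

35

Sorted (ascending): 125, 125, 127, 127, 130, 130, 130, 133, 141, 144, 146, 158
The 2 values of 125 occupy positions 1–2 → average rank (1+2)/2 = 1.5.
The 2 values of 127 occupy positions 3–4 → average rank (3+4)/2 = 3.5.
The 3 values of 130 occupy positions 5–7 → average rank 6.
Batch Y values → pooled ranks: 130→6, 158→12, 130→6, 130→6, 125→1.5, 127→3.5
Rank sum = 6 + 12 + 6 + 6 + 1.5 + 3.5 = 35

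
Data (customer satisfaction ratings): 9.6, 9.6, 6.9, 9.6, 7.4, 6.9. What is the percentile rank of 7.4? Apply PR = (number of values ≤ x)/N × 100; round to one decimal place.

N = 6.
Strictly below 7.4: 2. Equal to 7.4: 1.
PR = 3/6 × 100 = 50.0

50.0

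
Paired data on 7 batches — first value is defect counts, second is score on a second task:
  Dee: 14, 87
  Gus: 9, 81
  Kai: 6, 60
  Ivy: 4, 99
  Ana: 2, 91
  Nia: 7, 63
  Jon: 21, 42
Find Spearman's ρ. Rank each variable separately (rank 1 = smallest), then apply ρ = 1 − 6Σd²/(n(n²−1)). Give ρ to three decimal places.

Ranks of variable 1: 6, 5, 3, 2, 1, 4, 7
Ranks of variable 2: 5, 4, 2, 7, 6, 3, 1
d = r₁ − r₂: 1, 1, 1, -5, -5, 1, 6
d²: 1, 1, 1, 25, 25, 1, 36; Σd² = 90
ρ = 1 − 6·90/(7·48) = 1 − 540/336 = -0.607

-0.607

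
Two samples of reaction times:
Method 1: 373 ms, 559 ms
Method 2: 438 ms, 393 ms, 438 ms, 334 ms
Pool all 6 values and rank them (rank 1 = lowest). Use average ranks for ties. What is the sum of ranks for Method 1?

Sorted (ascending): 334, 373, 393, 438, 438, 559
The 2 values of 438 occupy positions 4–5 → average rank (4+5)/2 = 4.5.
Method 1 values → pooled ranks: 373→2, 559→6
Rank sum = 2 + 6 = 8

8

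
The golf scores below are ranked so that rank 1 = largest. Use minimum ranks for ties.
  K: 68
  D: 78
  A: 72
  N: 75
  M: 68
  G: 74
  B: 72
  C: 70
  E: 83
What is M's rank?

8

Sorted (descending): 83, 78, 75, 74, 72, 72, 70, 68, 68
The 2 values of 72 occupy positions 5–6 → each gets rank 5.
The 2 values of 68 occupy positions 8–9 → each gets rank 8.
M has value 68 → rank 8.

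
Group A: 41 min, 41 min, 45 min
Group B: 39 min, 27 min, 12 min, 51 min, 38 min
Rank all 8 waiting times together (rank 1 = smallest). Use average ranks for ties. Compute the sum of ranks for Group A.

18

Sorted (ascending): 12, 27, 38, 39, 41, 41, 45, 51
The 2 values of 41 occupy positions 5–6 → average rank (5+6)/2 = 5.5.
Group A values → pooled ranks: 41→5.5, 41→5.5, 45→7
Rank sum = 5.5 + 5.5 + 7 = 18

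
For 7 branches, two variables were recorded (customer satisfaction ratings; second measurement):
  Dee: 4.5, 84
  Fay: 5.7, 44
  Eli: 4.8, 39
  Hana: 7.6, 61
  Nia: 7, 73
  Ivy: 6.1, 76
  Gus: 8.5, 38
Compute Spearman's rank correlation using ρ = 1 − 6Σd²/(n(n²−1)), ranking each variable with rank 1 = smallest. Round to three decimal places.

-0.429

Ranks of variable 1: 1, 3, 2, 6, 5, 4, 7
Ranks of variable 2: 7, 3, 2, 4, 5, 6, 1
d = r₁ − r₂: -6, 0, 0, 2, 0, -2, 6
d²: 36, 0, 0, 4, 0, 4, 36; Σd² = 80
ρ = 1 − 6·80/(7·48) = 1 − 480/336 = -0.429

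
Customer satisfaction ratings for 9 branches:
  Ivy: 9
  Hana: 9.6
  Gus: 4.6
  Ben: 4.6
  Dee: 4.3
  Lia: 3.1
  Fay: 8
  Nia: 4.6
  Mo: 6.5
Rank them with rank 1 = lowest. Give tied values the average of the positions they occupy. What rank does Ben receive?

4

Sorted (ascending): 3.1, 4.3, 4.6, 4.6, 4.6, 6.5, 8, 9, 9.6
The 3 values of 4.6 occupy positions 3–5 → average rank 4.
Ben has value 4.6 → rank 4.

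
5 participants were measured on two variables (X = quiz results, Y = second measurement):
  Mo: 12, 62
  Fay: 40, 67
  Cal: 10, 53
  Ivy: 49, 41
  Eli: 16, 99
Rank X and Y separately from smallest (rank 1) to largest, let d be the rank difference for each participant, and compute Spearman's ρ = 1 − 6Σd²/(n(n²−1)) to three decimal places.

Ranks of variable 1: 2, 4, 1, 5, 3
Ranks of variable 2: 3, 4, 2, 1, 5
d = r₁ − r₂: -1, 0, -1, 4, -2
d²: 1, 0, 1, 16, 4; Σd² = 22
ρ = 1 − 6·22/(5·24) = 1 − 132/120 = -0.100

-0.100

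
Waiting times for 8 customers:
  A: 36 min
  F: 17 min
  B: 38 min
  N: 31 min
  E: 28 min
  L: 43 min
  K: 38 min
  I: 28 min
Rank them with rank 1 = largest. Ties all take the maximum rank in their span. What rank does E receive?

Sorted (descending): 43, 38, 38, 36, 31, 28, 28, 17
The 2 values of 38 occupy positions 2–3 → each gets rank 3.
The 2 values of 28 occupy positions 6–7 → each gets rank 7.
E has value 28 min → rank 7.

7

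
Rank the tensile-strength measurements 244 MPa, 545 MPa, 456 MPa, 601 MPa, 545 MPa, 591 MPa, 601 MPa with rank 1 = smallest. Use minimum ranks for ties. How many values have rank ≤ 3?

4

Sorted (ascending): 244, 456, 545, 545, 591, 601, 601
The 2 values of 545 occupy positions 3–4 → each gets rank 3.
The 2 values of 601 occupy positions 6–7 → each gets rank 6.
Ranks ≤ 3: {1, 2, 3, 3} → 4 values.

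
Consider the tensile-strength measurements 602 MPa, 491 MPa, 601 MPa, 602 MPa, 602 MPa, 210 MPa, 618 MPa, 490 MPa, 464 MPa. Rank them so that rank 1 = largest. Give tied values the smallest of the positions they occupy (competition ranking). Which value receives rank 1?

Sorted (descending): 618, 602, 602, 602, 601, 491, 490, 464, 210
The 3 values of 602 occupy positions 2–4 → each gets rank 2.
Rank 1 → value 618.

618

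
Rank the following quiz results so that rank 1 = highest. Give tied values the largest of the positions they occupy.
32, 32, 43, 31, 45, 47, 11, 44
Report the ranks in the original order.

Sorted (descending): 47, 45, 44, 43, 32, 32, 31, 11
The 2 values of 32 occupy positions 5–6 → each gets rank 6.

6, 6, 4, 7, 2, 1, 8, 3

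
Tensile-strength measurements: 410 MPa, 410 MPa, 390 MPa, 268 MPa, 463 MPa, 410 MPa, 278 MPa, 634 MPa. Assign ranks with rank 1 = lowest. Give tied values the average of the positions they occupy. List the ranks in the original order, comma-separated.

Sorted (ascending): 268, 278, 390, 410, 410, 410, 463, 634
The 3 values of 410 occupy positions 4–6 → average rank 5.

5, 5, 3, 1, 7, 5, 2, 8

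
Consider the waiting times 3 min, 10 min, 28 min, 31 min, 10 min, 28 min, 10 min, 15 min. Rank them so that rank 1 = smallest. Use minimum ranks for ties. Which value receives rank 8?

31

Sorted (ascending): 3, 10, 10, 10, 15, 28, 28, 31
The 3 values of 10 occupy positions 2–4 → each gets rank 2.
The 2 values of 28 occupy positions 6–7 → each gets rank 6.
Rank 8 → value 31.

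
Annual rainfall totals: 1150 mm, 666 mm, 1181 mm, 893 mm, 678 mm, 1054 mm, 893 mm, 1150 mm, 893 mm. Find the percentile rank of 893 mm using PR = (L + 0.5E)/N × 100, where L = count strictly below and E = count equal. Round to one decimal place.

N = 9.
Strictly below 893: 2. Equal to 893: 3.
PR = (2 + 0.5·3)/9 × 100 = 38.9

38.9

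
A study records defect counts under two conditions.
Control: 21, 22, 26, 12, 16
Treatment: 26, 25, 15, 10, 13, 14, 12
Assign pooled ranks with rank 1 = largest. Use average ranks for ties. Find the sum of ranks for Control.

27

Sorted (descending): 26, 26, 25, 22, 21, 16, 15, 14, 13, 12, 12, 10
The 2 values of 26 occupy positions 1–2 → average rank (1+2)/2 = 1.5.
The 2 values of 12 occupy positions 10–11 → average rank (10+11)/2 = 10.5.
Control values → pooled ranks: 21→5, 22→4, 26→1.5, 12→10.5, 16→6
Rank sum = 5 + 4 + 1.5 + 10.5 + 6 = 27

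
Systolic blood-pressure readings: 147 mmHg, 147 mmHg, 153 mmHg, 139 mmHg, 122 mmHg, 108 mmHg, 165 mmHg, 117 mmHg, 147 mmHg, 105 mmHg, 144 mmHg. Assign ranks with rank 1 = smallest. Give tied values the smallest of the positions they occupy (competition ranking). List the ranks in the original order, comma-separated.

Sorted (ascending): 105, 108, 117, 122, 139, 144, 147, 147, 147, 153, 165
The 3 values of 147 occupy positions 7–9 → each gets rank 7.

7, 7, 10, 5, 4, 2, 11, 3, 7, 1, 6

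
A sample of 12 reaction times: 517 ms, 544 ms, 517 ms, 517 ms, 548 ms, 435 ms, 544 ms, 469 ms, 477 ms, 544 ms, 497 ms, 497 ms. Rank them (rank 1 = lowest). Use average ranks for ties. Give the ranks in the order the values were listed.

Sorted (ascending): 435, 469, 477, 497, 497, 517, 517, 517, 544, 544, 544, 548
The 2 values of 497 occupy positions 4–5 → average rank (4+5)/2 = 4.5.
The 3 values of 517 occupy positions 6–8 → average rank 7.
The 3 values of 544 occupy positions 9–11 → average rank 10.

7, 10, 7, 7, 12, 1, 10, 2, 3, 10, 4.5, 4.5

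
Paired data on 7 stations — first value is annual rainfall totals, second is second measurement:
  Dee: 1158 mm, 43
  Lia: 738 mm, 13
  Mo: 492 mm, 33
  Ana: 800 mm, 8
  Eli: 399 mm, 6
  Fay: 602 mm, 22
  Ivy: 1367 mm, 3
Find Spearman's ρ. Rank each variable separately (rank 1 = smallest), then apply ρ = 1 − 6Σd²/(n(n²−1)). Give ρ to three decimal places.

Ranks of variable 1: 6, 4, 2, 5, 1, 3, 7
Ranks of variable 2: 7, 4, 6, 3, 2, 5, 1
d = r₁ − r₂: -1, 0, -4, 2, -1, -2, 6
d²: 1, 0, 16, 4, 1, 4, 36; Σd² = 62
ρ = 1 − 6·62/(7·48) = 1 − 372/336 = -0.107

-0.107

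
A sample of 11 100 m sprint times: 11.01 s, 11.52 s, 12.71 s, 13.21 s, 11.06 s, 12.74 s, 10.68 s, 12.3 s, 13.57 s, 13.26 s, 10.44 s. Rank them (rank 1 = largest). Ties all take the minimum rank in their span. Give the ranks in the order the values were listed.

9, 7, 5, 3, 8, 4, 10, 6, 1, 2, 11

Sorted (descending): 13.57, 13.26, 13.21, 12.74, 12.71, 12.3, 11.52, 11.06, 11.01, 10.68, 10.44
No ties — each value takes its position as its rank.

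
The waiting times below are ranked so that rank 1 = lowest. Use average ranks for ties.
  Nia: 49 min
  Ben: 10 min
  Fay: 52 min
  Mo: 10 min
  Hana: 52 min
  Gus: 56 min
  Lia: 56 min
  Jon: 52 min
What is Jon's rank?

5

Sorted (ascending): 10, 10, 49, 52, 52, 52, 56, 56
The 2 values of 10 occupy positions 1–2 → average rank (1+2)/2 = 1.5.
The 3 values of 52 occupy positions 4–6 → average rank 5.
The 2 values of 56 occupy positions 7–8 → average rank (7+8)/2 = 7.5.
Jon has value 52 min → rank 5.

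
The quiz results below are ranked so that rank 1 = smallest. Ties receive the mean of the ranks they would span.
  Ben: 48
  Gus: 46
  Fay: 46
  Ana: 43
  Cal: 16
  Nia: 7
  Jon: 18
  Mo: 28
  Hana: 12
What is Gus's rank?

Sorted (ascending): 7, 12, 16, 18, 28, 43, 46, 46, 48
The 2 values of 46 occupy positions 7–8 → average rank (7+8)/2 = 7.5.
Gus has value 46 → rank 7.5.

7.5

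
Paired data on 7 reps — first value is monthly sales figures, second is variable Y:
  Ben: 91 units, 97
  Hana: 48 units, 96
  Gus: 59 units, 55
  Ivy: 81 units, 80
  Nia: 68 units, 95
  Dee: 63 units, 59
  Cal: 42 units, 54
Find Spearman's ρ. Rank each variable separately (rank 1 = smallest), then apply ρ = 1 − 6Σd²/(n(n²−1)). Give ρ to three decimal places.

Ranks of variable 1: 7, 2, 3, 6, 5, 4, 1
Ranks of variable 2: 7, 6, 2, 4, 5, 3, 1
d = r₁ − r₂: 0, -4, 1, 2, 0, 1, 0
d²: 0, 16, 1, 4, 0, 1, 0; Σd² = 22
ρ = 1 − 6·22/(7·48) = 1 − 132/336 = 0.607

0.607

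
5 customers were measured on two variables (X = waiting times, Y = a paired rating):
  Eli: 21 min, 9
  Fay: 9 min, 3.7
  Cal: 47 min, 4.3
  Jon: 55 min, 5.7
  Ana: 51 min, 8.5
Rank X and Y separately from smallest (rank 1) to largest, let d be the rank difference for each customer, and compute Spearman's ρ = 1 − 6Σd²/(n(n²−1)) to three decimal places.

Ranks of variable 1: 2, 1, 3, 5, 4
Ranks of variable 2: 5, 1, 2, 3, 4
d = r₁ − r₂: -3, 0, 1, 2, 0
d²: 9, 0, 1, 4, 0; Σd² = 14
ρ = 1 − 6·14/(5·24) = 1 − 84/120 = 0.300

0.300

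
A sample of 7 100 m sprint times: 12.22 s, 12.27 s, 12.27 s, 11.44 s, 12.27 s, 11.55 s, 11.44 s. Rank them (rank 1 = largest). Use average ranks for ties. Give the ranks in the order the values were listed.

Sorted (descending): 12.27, 12.27, 12.27, 12.22, 11.55, 11.44, 11.44
The 3 values of 12.27 occupy positions 1–3 → average rank 2.
The 2 values of 11.44 occupy positions 6–7 → average rank (6+7)/2 = 6.5.

4, 2, 2, 6.5, 2, 5, 6.5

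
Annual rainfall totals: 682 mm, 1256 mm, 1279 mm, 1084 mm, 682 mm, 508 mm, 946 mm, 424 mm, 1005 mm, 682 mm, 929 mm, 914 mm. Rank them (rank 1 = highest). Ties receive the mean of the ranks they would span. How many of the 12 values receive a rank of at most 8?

7

Sorted (descending): 1279, 1256, 1084, 1005, 946, 929, 914, 682, 682, 682, 508, 424
The 3 values of 682 occupy positions 8–10 → average rank 9.
Ranks ≤ 8: {1, 2, 3, 4, 5, 6, 7} → 7 values.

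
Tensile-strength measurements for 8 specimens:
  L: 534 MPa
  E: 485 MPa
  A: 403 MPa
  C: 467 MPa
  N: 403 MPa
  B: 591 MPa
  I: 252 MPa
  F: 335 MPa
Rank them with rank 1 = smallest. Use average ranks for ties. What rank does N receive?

3.5

Sorted (ascending): 252, 335, 403, 403, 467, 485, 534, 591
The 2 values of 403 occupy positions 3–4 → average rank (3+4)/2 = 3.5.
N has value 403 MPa → rank 3.5.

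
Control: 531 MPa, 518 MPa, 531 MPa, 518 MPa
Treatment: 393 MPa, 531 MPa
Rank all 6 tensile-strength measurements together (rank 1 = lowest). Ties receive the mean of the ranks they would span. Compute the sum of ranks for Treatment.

Sorted (ascending): 393, 518, 518, 531, 531, 531
The 2 values of 518 occupy positions 2–3 → average rank (2+3)/2 = 2.5.
The 3 values of 531 occupy positions 4–6 → average rank 5.
Treatment values → pooled ranks: 393→1, 531→5
Rank sum = 1 + 5 = 6

6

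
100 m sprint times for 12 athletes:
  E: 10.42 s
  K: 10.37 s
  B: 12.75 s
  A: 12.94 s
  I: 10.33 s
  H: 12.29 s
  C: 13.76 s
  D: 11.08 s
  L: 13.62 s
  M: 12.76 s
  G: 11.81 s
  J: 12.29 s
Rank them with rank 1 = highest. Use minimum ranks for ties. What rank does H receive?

Sorted (descending): 13.76, 13.62, 12.94, 12.76, 12.75, 12.29, 12.29, 11.81, 11.08, 10.42, 10.37, 10.33
The 2 values of 12.29 occupy positions 6–7 → each gets rank 6.
H has value 12.29 s → rank 6.

6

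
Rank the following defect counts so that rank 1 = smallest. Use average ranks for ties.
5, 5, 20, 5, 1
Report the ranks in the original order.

3, 3, 5, 3, 1

Sorted (ascending): 1, 5, 5, 5, 20
The 3 values of 5 occupy positions 2–4 → average rank 3.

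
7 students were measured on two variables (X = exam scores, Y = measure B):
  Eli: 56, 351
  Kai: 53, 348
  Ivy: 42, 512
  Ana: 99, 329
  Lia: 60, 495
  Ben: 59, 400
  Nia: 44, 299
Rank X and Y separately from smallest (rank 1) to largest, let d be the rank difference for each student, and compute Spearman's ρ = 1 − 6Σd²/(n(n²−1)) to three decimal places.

Ranks of variable 1: 4, 3, 1, 7, 6, 5, 2
Ranks of variable 2: 4, 3, 7, 2, 6, 5, 1
d = r₁ − r₂: 0, 0, -6, 5, 0, 0, 1
d²: 0, 0, 36, 25, 0, 0, 1; Σd² = 62
ρ = 1 − 6·62/(7·48) = 1 − 372/336 = -0.107

-0.107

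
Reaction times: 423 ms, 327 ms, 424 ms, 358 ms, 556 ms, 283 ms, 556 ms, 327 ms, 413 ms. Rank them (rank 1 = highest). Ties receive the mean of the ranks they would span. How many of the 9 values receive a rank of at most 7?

Sorted (descending): 556, 556, 424, 423, 413, 358, 327, 327, 283
The 2 values of 556 occupy positions 1–2 → average rank (1+2)/2 = 1.5.
The 2 values of 327 occupy positions 7–8 → average rank (7+8)/2 = 7.5.
Ranks ≤ 7: {1.5, 1.5, 3, 4, 5, 6} → 6 values.

6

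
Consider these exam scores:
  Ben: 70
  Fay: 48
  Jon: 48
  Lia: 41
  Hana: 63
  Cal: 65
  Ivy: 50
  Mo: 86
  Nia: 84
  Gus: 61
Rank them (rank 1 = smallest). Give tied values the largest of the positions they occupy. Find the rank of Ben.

8

Sorted (ascending): 41, 48, 48, 50, 61, 63, 65, 70, 84, 86
The 2 values of 48 occupy positions 2–3 → each gets rank 3.
Ben has value 70 → rank 8.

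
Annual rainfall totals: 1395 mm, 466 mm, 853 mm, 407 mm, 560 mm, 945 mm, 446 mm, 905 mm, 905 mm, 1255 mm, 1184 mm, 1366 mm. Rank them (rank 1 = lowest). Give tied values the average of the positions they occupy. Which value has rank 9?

1184

Sorted (ascending): 407, 446, 466, 560, 853, 905, 905, 945, 1184, 1255, 1366, 1395
The 2 values of 905 occupy positions 6–7 → average rank (6+7)/2 = 6.5.
Rank 9 → value 1184.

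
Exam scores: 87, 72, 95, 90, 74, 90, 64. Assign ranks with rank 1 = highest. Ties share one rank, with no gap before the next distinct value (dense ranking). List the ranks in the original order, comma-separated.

Sorted (descending): 95, 90, 90, 87, 74, 72, 64
The 2 values of 90 share dense rank 2.
Remaining distinct values take the next consecutive integers.

3, 5, 1, 2, 4, 2, 6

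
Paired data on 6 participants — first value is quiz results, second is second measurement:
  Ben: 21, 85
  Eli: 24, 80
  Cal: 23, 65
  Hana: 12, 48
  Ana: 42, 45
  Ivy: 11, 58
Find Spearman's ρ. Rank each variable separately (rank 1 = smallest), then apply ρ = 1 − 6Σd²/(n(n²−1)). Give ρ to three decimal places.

Ranks of variable 1: 3, 5, 4, 2, 6, 1
Ranks of variable 2: 6, 5, 4, 2, 1, 3
d = r₁ − r₂: -3, 0, 0, 0, 5, -2
d²: 9, 0, 0, 0, 25, 4; Σd² = 38
ρ = 1 − 6·38/(6·35) = 1 − 228/210 = -0.086

-0.086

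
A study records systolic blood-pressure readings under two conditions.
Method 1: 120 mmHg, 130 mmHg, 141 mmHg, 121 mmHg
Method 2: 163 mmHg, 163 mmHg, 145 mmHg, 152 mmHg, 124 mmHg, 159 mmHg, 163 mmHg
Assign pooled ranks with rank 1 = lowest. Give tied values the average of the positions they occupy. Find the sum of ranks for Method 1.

12

Sorted (ascending): 120, 121, 124, 130, 141, 145, 152, 159, 163, 163, 163
The 3 values of 163 occupy positions 9–11 → average rank 10.
Method 1 values → pooled ranks: 120→1, 130→4, 141→5, 121→2
Rank sum = 1 + 4 + 5 + 2 = 12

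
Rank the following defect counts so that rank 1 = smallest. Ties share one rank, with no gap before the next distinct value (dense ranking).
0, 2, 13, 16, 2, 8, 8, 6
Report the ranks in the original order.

1, 2, 5, 6, 2, 4, 4, 3

Sorted (ascending): 0, 2, 2, 6, 8, 8, 13, 16
The 2 values of 2 share dense rank 2.
The 2 values of 8 share dense rank 4.
Remaining distinct values take the next consecutive integers.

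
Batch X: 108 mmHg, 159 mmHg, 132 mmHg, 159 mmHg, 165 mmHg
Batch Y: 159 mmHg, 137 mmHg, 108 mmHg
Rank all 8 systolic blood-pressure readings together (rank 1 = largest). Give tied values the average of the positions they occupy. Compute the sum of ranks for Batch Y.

15.5

Sorted (descending): 165, 159, 159, 159, 137, 132, 108, 108
The 3 values of 159 occupy positions 2–4 → average rank 3.
The 2 values of 108 occupy positions 7–8 → average rank (7+8)/2 = 7.5.
Batch Y values → pooled ranks: 159→3, 137→5, 108→7.5
Rank sum = 3 + 5 + 7.5 = 15.5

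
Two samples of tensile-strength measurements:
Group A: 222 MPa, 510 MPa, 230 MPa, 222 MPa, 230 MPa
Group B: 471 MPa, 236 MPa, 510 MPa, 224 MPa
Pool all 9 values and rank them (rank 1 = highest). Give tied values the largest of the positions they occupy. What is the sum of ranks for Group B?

Sorted (descending): 510, 510, 471, 236, 230, 230, 224, 222, 222
The 2 values of 510 occupy positions 1–2 → each gets rank 2.
The 2 values of 230 occupy positions 5–6 → each gets rank 6.
The 2 values of 222 occupy positions 8–9 → each gets rank 9.
Group B values → pooled ranks: 471→3, 236→4, 510→2, 224→7
Rank sum = 3 + 4 + 2 + 7 = 16

16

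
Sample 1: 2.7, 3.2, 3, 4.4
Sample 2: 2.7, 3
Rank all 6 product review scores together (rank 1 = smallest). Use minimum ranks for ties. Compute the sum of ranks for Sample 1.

Sorted (ascending): 2.7, 2.7, 3, 3, 3.2, 4.4
The 2 values of 2.7 occupy positions 1–2 → each gets rank 1.
The 2 values of 3 occupy positions 3–4 → each gets rank 3.
Sample 1 values → pooled ranks: 2.7→1, 3.2→5, 3→3, 4.4→6
Rank sum = 1 + 5 + 3 + 6 = 15

15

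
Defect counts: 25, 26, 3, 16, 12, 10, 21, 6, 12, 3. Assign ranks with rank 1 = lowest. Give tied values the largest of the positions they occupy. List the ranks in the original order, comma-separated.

9, 10, 2, 7, 6, 4, 8, 3, 6, 2

Sorted (ascending): 3, 3, 6, 10, 12, 12, 16, 21, 25, 26
The 2 values of 3 occupy positions 1–2 → each gets rank 2.
The 2 values of 12 occupy positions 5–6 → each gets rank 6.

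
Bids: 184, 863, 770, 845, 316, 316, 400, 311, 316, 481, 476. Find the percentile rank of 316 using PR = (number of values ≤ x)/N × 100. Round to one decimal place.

45.5

N = 11.
Strictly below 316: 2. Equal to 316: 3.
PR = 5/11 × 100 = 45.5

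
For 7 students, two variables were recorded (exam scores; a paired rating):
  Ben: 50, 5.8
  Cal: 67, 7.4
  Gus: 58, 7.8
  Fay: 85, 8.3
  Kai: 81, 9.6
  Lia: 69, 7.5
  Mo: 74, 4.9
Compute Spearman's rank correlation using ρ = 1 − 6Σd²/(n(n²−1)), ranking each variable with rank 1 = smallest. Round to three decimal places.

Ranks of variable 1: 1, 3, 2, 7, 6, 4, 5
Ranks of variable 2: 2, 3, 5, 6, 7, 4, 1
d = r₁ − r₂: -1, 0, -3, 1, -1, 0, 4
d²: 1, 0, 9, 1, 1, 0, 16; Σd² = 28
ρ = 1 − 6·28/(7·48) = 1 − 168/336 = 0.500

0.500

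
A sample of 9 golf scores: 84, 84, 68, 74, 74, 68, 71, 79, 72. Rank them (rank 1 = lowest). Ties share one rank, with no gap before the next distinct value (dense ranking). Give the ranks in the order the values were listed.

6, 6, 1, 4, 4, 1, 2, 5, 3

Sorted (ascending): 68, 68, 71, 72, 74, 74, 79, 84, 84
The 2 values of 68 share dense rank 1.
The 2 values of 74 share dense rank 4.
The 2 values of 84 share dense rank 6.
Remaining distinct values take the next consecutive integers.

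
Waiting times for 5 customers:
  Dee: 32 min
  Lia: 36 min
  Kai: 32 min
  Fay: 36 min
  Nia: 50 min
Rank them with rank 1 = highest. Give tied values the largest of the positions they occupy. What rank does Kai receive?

5

Sorted (descending): 50, 36, 36, 32, 32
The 2 values of 36 occupy positions 2–3 → each gets rank 3.
The 2 values of 32 occupy positions 4–5 → each gets rank 5.
Kai has value 32 min → rank 5.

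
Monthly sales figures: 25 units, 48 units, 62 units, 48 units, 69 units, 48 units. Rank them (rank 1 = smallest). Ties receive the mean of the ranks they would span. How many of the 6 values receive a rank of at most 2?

Sorted (ascending): 25, 48, 48, 48, 62, 69
The 3 values of 48 occupy positions 2–4 → average rank 3.
Ranks ≤ 2: {1} → 1 value.

1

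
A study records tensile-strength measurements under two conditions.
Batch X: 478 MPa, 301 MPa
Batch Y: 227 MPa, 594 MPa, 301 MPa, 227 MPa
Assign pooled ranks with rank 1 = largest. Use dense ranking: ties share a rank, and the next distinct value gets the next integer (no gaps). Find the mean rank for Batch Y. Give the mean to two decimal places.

3.00

Sorted (descending): 594, 478, 301, 301, 227, 227
The 2 values of 301 share dense rank 3.
The 2 values of 227 share dense rank 4.
Remaining distinct values take the next consecutive integers.
Batch Y values → pooled ranks: 227→4, 594→1, 301→3, 227→4
Mean rank = (4 + 1 + 3 + 4) / 4 = 3.00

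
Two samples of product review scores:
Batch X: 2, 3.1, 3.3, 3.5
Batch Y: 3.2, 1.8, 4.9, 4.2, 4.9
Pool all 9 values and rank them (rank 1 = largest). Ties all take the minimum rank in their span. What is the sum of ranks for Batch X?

24

Sorted (descending): 4.9, 4.9, 4.2, 3.5, 3.3, 3.2, 3.1, 2, 1.8
The 2 values of 4.9 occupy positions 1–2 → each gets rank 1.
Batch X values → pooled ranks: 2→8, 3.1→7, 3.3→5, 3.5→4
Rank sum = 8 + 7 + 5 + 4 = 24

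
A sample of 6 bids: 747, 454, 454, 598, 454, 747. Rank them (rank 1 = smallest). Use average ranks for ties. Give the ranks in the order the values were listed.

Sorted (ascending): 454, 454, 454, 598, 747, 747
The 3 values of 454 occupy positions 1–3 → average rank 2.
The 2 values of 747 occupy positions 5–6 → average rank (5+6)/2 = 5.5.

5.5, 2, 2, 4, 2, 5.5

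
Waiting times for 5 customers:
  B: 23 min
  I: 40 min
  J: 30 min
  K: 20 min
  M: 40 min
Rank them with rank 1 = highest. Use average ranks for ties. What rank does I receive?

Sorted (descending): 40, 40, 30, 23, 20
The 2 values of 40 occupy positions 1–2 → average rank (1+2)/2 = 1.5.
I has value 40 min → rank 1.5.

1.5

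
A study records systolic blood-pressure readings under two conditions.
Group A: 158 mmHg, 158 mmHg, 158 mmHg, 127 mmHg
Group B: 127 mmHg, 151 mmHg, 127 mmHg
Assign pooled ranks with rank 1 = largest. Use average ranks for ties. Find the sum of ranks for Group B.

Sorted (descending): 158, 158, 158, 151, 127, 127, 127
The 3 values of 158 occupy positions 1–3 → average rank 2.
The 3 values of 127 occupy positions 5–7 → average rank 6.
Group B values → pooled ranks: 127→6, 151→4, 127→6
Rank sum = 6 + 4 + 6 = 16

16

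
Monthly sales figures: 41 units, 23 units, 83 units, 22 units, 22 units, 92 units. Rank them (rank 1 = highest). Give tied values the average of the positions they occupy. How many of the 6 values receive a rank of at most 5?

4

Sorted (descending): 92, 83, 41, 23, 22, 22
The 2 values of 22 occupy positions 5–6 → average rank (5+6)/2 = 5.5.
Ranks ≤ 5: {1, 2, 3, 4} → 4 values.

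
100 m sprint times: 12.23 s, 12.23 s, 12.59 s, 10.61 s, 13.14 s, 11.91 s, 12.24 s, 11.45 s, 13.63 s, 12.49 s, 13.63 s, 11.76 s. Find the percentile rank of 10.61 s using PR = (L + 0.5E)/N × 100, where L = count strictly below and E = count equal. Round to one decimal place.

N = 12.
Strictly below 10.61: 0. Equal to 10.61: 1.
PR = (0 + 0.5·1)/12 × 100 = 4.2

4.2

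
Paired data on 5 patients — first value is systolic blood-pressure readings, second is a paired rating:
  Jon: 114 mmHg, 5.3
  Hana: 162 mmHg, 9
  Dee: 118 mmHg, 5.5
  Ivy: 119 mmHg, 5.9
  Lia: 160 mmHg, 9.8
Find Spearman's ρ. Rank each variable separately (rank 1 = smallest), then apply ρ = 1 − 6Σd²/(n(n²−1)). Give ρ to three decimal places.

0.900

Ranks of variable 1: 1, 5, 2, 3, 4
Ranks of variable 2: 1, 4, 2, 3, 5
d = r₁ − r₂: 0, 1, 0, 0, -1
d²: 0, 1, 0, 0, 1; Σd² = 2
ρ = 1 − 6·2/(5·24) = 1 − 12/120 = 0.900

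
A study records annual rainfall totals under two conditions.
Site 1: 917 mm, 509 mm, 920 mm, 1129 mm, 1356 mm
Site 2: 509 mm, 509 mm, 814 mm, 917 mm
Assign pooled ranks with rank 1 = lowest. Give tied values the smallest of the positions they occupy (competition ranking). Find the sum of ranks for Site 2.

11

Sorted (ascending): 509, 509, 509, 814, 917, 917, 920, 1129, 1356
The 3 values of 509 occupy positions 1–3 → each gets rank 1.
The 2 values of 917 occupy positions 5–6 → each gets rank 5.
Site 2 values → pooled ranks: 509→1, 509→1, 814→4, 917→5
Rank sum = 1 + 1 + 4 + 5 = 11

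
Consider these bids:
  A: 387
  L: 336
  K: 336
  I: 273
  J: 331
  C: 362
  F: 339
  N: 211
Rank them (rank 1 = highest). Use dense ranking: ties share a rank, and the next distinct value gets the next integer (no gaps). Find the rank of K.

Sorted (descending): 387, 362, 339, 336, 336, 331, 273, 211
The 2 values of 336 share dense rank 4.
Remaining distinct values take the next consecutive integers.
K has value 336 → rank 4.

4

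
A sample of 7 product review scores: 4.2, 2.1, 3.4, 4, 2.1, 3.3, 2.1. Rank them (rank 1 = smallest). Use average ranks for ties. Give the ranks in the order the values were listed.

7, 2, 5, 6, 2, 4, 2

Sorted (ascending): 2.1, 2.1, 2.1, 3.3, 3.4, 4, 4.2
The 3 values of 2.1 occupy positions 1–3 → average rank 2.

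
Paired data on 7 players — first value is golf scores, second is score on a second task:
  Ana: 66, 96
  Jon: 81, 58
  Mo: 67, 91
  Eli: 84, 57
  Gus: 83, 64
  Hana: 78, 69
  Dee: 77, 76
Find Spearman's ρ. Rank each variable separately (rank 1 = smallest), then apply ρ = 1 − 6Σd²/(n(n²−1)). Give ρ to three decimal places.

Ranks of variable 1: 1, 5, 2, 7, 6, 4, 3
Ranks of variable 2: 7, 2, 6, 1, 3, 4, 5
d = r₁ − r₂: -6, 3, -4, 6, 3, 0, -2
d²: 36, 9, 16, 36, 9, 0, 4; Σd² = 110
ρ = 1 − 6·110/(7·48) = 1 − 660/336 = -0.964

-0.964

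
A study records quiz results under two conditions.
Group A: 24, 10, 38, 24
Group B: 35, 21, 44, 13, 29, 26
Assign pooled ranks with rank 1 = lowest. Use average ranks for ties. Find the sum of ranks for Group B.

36

Sorted (ascending): 10, 13, 21, 24, 24, 26, 29, 35, 38, 44
The 2 values of 24 occupy positions 4–5 → average rank (4+5)/2 = 4.5.
Group B values → pooled ranks: 35→8, 21→3, 44→10, 13→2, 29→7, 26→6
Rank sum = 8 + 3 + 10 + 2 + 7 + 6 = 36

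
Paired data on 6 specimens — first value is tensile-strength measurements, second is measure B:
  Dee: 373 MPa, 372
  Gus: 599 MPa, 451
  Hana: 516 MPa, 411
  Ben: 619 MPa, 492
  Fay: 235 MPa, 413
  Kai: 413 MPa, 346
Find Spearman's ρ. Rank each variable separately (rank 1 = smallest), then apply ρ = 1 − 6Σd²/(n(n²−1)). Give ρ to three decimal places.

Ranks of variable 1: 2, 5, 4, 6, 1, 3
Ranks of variable 2: 2, 5, 3, 6, 4, 1
d = r₁ − r₂: 0, 0, 1, 0, -3, 2
d²: 0, 0, 1, 0, 9, 4; Σd² = 14
ρ = 1 − 6·14/(6·35) = 1 − 84/210 = 0.600

0.600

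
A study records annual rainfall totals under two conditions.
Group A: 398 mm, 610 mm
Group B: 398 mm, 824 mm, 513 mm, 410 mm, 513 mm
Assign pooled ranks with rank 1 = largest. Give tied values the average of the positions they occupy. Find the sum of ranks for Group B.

Sorted (descending): 824, 610, 513, 513, 410, 398, 398
The 2 values of 513 occupy positions 3–4 → average rank (3+4)/2 = 3.5.
The 2 values of 398 occupy positions 6–7 → average rank (6+7)/2 = 6.5.
Group B values → pooled ranks: 398→6.5, 824→1, 513→3.5, 410→5, 513→3.5
Rank sum = 6.5 + 1 + 3.5 + 5 + 3.5 = 19.5

19.5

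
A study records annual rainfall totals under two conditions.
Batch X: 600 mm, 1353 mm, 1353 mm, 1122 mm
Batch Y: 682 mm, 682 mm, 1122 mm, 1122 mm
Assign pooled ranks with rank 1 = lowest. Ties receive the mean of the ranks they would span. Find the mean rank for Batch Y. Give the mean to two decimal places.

3.75

Sorted (ascending): 600, 682, 682, 1122, 1122, 1122, 1353, 1353
The 2 values of 682 occupy positions 2–3 → average rank (2+3)/2 = 2.5.
The 3 values of 1122 occupy positions 4–6 → average rank 5.
The 2 values of 1353 occupy positions 7–8 → average rank (7+8)/2 = 7.5.
Batch Y values → pooled ranks: 682→2.5, 682→2.5, 1122→5, 1122→5
Mean rank = (2.5 + 2.5 + 5 + 5) / 4 = 3.75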